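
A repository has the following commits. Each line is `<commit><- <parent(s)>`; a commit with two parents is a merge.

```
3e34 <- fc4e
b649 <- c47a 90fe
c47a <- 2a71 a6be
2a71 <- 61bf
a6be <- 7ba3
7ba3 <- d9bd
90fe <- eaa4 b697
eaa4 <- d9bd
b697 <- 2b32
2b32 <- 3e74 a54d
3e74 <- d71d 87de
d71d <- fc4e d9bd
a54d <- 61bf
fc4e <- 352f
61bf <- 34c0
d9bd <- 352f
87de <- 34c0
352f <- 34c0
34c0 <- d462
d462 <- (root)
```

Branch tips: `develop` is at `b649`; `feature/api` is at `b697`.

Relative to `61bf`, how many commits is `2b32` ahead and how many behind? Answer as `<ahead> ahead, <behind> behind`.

8 ahead, 0 behind

Reachable from 2b32: {2b32, 34c0, 352f, 3e74, 61bf, 87de, a54d, d462, d71d, d9bd, fc4e}.
Reachable from 61bf: {34c0, 61bf, d462}.
Only in 2b32's history (ahead): {2b32, 352f, 3e74, 87de, a54d, d71d, d9bd, fc4e} — 8.
Only in 61bf's history (behind): {} — 0.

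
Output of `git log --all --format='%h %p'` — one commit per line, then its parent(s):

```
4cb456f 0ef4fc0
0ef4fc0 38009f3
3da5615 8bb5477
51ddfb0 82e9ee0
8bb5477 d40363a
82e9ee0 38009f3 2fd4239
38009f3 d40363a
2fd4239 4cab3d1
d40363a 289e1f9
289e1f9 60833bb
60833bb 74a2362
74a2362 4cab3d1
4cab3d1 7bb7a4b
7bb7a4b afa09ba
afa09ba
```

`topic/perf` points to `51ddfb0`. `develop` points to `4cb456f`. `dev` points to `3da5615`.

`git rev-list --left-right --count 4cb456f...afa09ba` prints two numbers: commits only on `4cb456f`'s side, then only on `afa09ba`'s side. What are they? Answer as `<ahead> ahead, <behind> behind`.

9 ahead, 0 behind

Reachable from 4cb456f: {0ef4fc0, 289e1f9, 38009f3, 4cab3d1, 4cb456f, 60833bb, 74a2362, 7bb7a4b, afa09ba, d40363a}.
Reachable from afa09ba: {afa09ba}.
Only in 4cb456f's history (ahead): {0ef4fc0, 289e1f9, 38009f3, 4cab3d1, 4cb456f, 60833bb, 74a2362, 7bb7a4b, d40363a} — 9.
Only in afa09ba's history (behind): {} — 0.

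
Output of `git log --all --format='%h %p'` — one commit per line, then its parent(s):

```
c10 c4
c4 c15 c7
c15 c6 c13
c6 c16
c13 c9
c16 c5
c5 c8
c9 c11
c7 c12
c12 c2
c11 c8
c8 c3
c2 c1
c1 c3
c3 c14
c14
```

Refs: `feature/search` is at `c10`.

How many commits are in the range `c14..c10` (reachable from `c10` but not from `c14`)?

15

Reachable from c10: {c1, c10, c11, c12, c13, c14, c15, c16, c2, c3, c4, c5, c6, c7, c8, c9}.
Reachable from c14: {c14}.
In c10's history but not c14's: {c1, c10, c11, c12, c13, c15, c16, c2, c3, c4, c5, c6, c7, c8, c9} — 15 commits.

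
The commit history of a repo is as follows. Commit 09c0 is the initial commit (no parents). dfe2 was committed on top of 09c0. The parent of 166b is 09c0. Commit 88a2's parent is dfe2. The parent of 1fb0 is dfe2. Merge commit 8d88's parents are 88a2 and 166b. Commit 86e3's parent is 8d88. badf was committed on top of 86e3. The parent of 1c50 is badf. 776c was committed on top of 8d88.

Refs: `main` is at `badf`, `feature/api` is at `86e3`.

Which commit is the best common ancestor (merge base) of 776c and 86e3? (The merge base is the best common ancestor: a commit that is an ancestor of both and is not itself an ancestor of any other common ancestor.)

8d88

Ancestors of 776c: {09c0, 166b, 776c, 88a2, 8d88, dfe2}.
Ancestors of 86e3: {09c0, 166b, 86e3, 88a2, 8d88, dfe2}.
Common ancestors: {09c0, 166b, 88a2, 8d88, dfe2}.
Among these, 8d88 is not an ancestor of any other common ancestor — it is the merge base.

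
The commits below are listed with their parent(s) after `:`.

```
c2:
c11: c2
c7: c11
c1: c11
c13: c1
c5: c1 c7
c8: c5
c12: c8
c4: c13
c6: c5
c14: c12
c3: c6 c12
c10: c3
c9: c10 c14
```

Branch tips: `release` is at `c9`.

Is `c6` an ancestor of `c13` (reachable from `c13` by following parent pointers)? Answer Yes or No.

Ancestors of c13: {c1, c11, c13, c2}.
c6 is not in that set, so it is not an ancestor of c13.

No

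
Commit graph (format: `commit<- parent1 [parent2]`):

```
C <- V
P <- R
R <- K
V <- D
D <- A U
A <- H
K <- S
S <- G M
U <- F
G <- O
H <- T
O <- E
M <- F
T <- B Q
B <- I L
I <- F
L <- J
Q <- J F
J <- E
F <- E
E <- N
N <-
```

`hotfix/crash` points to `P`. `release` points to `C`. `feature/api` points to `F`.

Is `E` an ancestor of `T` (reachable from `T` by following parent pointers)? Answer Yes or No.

Ancestors of T (commits reachable by following parents): {B, E, F, I, J, L, N, Q, T}.
E is in that set, so it is an ancestor of T.

Yes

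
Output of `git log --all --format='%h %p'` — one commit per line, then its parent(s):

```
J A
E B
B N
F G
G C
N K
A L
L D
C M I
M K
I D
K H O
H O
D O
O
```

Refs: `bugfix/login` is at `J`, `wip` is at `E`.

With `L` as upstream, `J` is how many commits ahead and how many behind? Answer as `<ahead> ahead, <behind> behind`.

2 ahead, 0 behind

Reachable from J: {A, D, J, L, O}.
Reachable from L: {D, L, O}.
Only in J's history (ahead): {A, J} — 2.
Only in L's history (behind): {} — 0.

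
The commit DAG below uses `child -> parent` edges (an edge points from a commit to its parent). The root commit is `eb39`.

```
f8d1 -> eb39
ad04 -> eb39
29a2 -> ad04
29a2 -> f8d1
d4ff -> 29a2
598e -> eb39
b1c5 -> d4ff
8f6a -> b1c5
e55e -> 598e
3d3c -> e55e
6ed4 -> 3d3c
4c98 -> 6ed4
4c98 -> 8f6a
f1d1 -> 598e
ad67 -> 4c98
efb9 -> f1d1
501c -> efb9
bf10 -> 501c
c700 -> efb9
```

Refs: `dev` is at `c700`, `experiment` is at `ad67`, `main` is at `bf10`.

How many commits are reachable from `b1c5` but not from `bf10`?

Reachable from b1c5: {29a2, ad04, b1c5, d4ff, eb39, f8d1}.
Reachable from bf10: {501c, 598e, bf10, eb39, efb9, f1d1}.
In b1c5's history but not bf10's: {29a2, ad04, b1c5, d4ff, f8d1} — 5 commits.

5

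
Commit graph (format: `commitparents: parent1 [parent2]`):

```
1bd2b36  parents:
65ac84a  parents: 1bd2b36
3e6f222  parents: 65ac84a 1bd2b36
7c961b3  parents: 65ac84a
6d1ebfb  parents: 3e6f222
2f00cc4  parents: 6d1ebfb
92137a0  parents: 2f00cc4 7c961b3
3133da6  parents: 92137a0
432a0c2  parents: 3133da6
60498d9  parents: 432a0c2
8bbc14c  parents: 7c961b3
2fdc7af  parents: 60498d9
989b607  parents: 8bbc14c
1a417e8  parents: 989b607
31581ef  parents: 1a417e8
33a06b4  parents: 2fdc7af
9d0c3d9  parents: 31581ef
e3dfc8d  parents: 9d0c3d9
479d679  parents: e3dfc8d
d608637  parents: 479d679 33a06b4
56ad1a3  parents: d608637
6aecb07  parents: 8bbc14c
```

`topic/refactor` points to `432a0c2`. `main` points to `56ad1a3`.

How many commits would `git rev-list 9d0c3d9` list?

Walking parent pointers from 9d0c3d9: reachable set = {1a417e8, 1bd2b36, 31581ef, 65ac84a, 7c961b3, 8bbc14c, 989b607, 9d0c3d9}.
That is 8 commits.

8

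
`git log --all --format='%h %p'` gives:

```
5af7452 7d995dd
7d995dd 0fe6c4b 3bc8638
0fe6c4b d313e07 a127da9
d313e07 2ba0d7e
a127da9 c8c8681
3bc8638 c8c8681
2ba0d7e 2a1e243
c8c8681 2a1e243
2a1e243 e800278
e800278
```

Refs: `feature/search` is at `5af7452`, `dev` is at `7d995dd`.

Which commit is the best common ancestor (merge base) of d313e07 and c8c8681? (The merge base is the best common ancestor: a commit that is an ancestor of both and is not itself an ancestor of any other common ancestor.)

Ancestors of d313e07: {2a1e243, 2ba0d7e, d313e07, e800278}.
Ancestors of c8c8681: {2a1e243, c8c8681, e800278}.
Common ancestors: {2a1e243, e800278}.
Among these, 2a1e243 is not an ancestor of any other common ancestor — it is the merge base.

2a1e243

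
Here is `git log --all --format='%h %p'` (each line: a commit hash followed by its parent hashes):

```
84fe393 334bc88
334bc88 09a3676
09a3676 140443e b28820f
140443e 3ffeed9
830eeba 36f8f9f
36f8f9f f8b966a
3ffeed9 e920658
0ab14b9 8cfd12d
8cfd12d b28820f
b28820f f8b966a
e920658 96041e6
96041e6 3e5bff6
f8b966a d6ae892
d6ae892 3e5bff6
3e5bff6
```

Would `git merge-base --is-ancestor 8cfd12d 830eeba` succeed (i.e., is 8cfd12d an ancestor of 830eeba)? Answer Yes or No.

Ancestors of 830eeba: {36f8f9f, 3e5bff6, 830eeba, d6ae892, f8b966a}.
8cfd12d is not in that set, so it is not an ancestor of 830eeba.

No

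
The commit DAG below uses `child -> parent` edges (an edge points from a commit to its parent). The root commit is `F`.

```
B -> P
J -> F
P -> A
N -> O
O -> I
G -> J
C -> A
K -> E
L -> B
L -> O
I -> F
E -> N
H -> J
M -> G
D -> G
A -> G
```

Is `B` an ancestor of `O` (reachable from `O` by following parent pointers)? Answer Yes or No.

No

Ancestors of O: {F, I, O}.
B is not in that set, so it is not an ancestor of O.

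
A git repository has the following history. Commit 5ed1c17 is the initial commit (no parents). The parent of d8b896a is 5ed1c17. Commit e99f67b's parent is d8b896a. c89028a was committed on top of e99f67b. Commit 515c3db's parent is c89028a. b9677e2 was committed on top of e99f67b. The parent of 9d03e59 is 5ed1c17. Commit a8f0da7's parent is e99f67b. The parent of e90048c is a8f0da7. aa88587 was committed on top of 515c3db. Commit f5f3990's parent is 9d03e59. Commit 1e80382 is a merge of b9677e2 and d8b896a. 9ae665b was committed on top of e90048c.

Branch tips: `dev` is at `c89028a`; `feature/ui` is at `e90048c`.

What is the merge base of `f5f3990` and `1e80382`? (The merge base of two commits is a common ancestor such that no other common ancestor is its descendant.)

5ed1c17

Ancestors of f5f3990: {5ed1c17, 9d03e59, f5f3990}.
Ancestors of 1e80382: {1e80382, 5ed1c17, b9677e2, d8b896a, e99f67b}.
Common ancestors: {5ed1c17}.
The only common ancestor is 5ed1c17, so it is the merge base.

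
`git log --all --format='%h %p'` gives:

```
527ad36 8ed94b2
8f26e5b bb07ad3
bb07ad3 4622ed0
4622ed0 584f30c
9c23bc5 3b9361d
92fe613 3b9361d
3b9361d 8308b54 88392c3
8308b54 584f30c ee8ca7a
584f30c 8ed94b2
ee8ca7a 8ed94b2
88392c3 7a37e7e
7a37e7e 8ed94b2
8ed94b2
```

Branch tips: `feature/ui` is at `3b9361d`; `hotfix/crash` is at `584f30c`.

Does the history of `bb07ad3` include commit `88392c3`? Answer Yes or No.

No

Ancestors of bb07ad3: {4622ed0, 584f30c, 8ed94b2, bb07ad3}.
88392c3 is not in that set, so it is not an ancestor of bb07ad3.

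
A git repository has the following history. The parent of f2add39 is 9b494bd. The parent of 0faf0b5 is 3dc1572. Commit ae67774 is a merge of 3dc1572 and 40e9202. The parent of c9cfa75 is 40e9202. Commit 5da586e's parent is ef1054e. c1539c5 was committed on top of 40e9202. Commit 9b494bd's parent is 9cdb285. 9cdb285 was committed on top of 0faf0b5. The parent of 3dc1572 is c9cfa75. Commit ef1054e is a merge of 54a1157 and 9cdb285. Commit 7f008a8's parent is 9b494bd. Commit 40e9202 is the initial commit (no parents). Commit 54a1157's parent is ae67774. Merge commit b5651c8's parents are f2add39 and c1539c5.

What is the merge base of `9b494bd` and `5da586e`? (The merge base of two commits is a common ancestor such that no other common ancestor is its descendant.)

Ancestors of 9b494bd: {0faf0b5, 3dc1572, 40e9202, 9b494bd, 9cdb285, c9cfa75}.
Ancestors of 5da586e: {0faf0b5, 3dc1572, 40e9202, 54a1157, 5da586e, 9cdb285, ae67774, c9cfa75, ef1054e}.
Common ancestors: {0faf0b5, 3dc1572, 40e9202, 9cdb285, c9cfa75}.
Among these, 9cdb285 is not an ancestor of any other common ancestor — it is the merge base.

9cdb285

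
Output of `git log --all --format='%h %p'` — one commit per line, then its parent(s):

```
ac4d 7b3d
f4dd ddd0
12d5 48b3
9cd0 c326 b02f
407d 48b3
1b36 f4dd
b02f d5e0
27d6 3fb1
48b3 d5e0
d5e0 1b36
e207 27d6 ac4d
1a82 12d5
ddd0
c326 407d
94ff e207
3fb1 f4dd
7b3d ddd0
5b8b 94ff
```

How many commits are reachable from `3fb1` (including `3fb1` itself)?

Walking parent pointers from 3fb1: reachable set = {3fb1, ddd0, f4dd}.
That is 3 commits.

3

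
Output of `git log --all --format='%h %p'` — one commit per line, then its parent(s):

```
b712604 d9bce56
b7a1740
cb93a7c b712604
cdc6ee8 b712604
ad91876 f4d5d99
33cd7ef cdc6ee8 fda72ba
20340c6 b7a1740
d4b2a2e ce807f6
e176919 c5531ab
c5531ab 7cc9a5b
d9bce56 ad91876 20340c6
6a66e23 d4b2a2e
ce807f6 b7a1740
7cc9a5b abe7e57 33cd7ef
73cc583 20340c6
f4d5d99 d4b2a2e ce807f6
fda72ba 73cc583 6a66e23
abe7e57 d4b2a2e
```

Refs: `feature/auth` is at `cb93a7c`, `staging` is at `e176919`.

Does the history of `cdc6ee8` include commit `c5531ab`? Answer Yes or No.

Ancestors of cdc6ee8: {20340c6, ad91876, b712604, b7a1740, cdc6ee8, ce807f6, d4b2a2e, d9bce56, f4d5d99}.
c5531ab is not in that set, so it is not an ancestor of cdc6ee8.

No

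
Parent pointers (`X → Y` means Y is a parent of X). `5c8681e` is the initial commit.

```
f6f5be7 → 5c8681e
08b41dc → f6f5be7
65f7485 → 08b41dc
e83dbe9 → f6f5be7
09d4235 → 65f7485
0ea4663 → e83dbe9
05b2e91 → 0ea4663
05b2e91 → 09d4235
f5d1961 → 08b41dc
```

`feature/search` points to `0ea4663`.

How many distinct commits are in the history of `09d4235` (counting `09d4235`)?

Walking parent pointers from 09d4235: reachable set = {08b41dc, 09d4235, 5c8681e, 65f7485, f6f5be7}.
That is 5 commits.

5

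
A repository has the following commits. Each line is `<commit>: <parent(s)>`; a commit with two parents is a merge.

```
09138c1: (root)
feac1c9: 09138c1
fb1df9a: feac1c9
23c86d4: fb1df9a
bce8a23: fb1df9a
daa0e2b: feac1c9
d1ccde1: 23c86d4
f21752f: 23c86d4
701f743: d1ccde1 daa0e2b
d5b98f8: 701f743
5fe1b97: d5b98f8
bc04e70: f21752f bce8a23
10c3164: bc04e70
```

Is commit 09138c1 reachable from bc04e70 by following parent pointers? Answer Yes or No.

Ancestors of bc04e70 (commits reachable by following parents): {09138c1, 23c86d4, bc04e70, bce8a23, f21752f, fb1df9a, feac1c9}.
09138c1 is in that set, so it is an ancestor of bc04e70.

Yes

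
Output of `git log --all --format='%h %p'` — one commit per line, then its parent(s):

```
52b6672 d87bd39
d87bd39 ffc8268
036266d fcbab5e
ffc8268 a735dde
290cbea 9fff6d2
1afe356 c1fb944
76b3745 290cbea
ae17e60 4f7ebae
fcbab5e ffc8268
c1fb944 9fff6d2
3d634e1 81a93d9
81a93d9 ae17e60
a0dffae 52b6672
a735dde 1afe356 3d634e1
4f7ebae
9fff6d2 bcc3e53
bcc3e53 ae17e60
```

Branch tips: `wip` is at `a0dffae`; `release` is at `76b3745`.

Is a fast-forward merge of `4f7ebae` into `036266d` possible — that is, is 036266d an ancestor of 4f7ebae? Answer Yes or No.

A fast-forward from 036266d to 4f7ebae is possible iff 036266d is an ancestor of 4f7ebae.
Ancestors of 4f7ebae: {4f7ebae}.
036266d is not among them, so fast-forward is not possible.

No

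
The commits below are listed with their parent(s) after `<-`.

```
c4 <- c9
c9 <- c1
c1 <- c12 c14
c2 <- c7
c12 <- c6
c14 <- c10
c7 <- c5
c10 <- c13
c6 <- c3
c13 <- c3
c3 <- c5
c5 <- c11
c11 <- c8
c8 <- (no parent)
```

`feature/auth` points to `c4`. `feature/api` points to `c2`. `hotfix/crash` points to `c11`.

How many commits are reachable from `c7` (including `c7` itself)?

4

Walking parent pointers from c7: reachable set = {c11, c5, c7, c8}.
That is 4 commits.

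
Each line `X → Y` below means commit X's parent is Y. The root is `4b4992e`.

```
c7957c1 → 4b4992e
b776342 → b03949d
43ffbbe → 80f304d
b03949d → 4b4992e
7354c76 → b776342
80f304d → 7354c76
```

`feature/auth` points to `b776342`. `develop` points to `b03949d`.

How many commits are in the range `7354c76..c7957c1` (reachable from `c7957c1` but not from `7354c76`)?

Reachable from c7957c1: {4b4992e, c7957c1}.
Reachable from 7354c76: {4b4992e, 7354c76, b03949d, b776342}.
In c7957c1's history but not 7354c76's: {c7957c1} — 1 commit.

1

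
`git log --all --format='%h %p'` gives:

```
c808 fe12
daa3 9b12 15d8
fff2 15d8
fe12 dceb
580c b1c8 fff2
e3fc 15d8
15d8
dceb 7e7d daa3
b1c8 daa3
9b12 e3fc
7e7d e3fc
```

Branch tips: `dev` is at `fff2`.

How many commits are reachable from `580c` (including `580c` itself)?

Walking parent pointers from 580c: reachable set = {15d8, 580c, 9b12, b1c8, daa3, e3fc, fff2}.
That is 7 commits.

7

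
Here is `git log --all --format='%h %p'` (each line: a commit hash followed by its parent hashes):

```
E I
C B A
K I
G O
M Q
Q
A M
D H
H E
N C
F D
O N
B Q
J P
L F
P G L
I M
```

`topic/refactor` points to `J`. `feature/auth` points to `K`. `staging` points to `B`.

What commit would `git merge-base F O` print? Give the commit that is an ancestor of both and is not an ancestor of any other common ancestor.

M

Ancestors of F: {D, E, F, H, I, M, Q}.
Ancestors of O: {A, B, C, M, N, O, Q}.
Common ancestors: {M, Q}.
Among these, M is not an ancestor of any other common ancestor — it is the merge base.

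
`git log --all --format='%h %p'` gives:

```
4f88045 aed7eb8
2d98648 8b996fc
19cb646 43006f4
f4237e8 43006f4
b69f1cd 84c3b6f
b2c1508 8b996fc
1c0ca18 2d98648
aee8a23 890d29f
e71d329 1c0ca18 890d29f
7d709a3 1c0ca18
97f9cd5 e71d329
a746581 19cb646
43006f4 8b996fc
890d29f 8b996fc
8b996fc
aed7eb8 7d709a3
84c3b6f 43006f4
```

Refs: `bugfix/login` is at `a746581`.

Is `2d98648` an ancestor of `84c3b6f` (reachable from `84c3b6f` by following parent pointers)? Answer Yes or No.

Ancestors of 84c3b6f: {43006f4, 84c3b6f, 8b996fc}.
2d98648 is not in that set, so it is not an ancestor of 84c3b6f.

No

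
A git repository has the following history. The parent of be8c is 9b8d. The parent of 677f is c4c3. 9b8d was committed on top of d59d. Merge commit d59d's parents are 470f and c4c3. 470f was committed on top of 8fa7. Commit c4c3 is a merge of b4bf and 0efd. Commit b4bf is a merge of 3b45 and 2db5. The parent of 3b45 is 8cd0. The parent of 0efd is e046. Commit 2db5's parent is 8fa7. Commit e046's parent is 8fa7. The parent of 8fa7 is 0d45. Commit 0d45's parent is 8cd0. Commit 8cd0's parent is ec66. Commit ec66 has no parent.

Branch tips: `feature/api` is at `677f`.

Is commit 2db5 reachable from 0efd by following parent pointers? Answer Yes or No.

Ancestors of 0efd: {0d45, 0efd, 8cd0, 8fa7, e046, ec66}.
2db5 is not in that set, so it is not an ancestor of 0efd.

No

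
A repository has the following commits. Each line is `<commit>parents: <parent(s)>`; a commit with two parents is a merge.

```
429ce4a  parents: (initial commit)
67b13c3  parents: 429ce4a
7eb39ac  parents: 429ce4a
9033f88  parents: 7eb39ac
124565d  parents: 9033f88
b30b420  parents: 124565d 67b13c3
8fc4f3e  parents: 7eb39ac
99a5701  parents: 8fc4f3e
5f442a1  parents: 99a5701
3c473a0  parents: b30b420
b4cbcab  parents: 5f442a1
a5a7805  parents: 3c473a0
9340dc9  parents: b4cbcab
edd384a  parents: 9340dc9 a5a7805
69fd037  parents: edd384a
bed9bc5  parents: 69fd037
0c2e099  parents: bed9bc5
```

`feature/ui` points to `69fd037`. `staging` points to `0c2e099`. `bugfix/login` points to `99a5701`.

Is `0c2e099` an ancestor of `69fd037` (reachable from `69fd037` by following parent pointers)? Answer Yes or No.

Ancestors of 69fd037: {124565d, 3c473a0, 429ce4a, 5f442a1, 67b13c3, 69fd037, 7eb39ac, 8fc4f3e, 9033f88, 9340dc9, 99a5701, a5a7805, b30b420, b4cbcab, edd384a}.
0c2e099 is not in that set, so it is not an ancestor of 69fd037.

No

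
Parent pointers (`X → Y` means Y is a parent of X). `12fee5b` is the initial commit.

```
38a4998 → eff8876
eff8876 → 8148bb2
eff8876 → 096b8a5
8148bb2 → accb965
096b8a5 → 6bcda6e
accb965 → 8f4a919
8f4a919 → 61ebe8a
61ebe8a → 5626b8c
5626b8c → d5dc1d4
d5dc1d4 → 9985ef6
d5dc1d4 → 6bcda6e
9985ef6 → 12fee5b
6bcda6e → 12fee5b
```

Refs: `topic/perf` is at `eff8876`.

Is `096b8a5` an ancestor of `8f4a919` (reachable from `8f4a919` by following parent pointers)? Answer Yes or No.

No

Ancestors of 8f4a919: {12fee5b, 5626b8c, 61ebe8a, 6bcda6e, 8f4a919, 9985ef6, d5dc1d4}.
096b8a5 is not in that set, so it is not an ancestor of 8f4a919.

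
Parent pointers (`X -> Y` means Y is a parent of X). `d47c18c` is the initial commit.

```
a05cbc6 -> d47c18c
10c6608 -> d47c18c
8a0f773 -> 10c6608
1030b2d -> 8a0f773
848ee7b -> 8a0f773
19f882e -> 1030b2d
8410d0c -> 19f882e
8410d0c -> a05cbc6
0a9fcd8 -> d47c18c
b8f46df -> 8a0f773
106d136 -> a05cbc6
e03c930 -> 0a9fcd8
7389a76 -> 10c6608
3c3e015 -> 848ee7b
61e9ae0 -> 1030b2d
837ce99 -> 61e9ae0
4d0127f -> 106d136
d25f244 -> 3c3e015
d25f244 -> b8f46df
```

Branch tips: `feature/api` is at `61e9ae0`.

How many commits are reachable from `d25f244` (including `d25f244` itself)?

Walking parent pointers from d25f244: reachable set = {10c6608, 3c3e015, 848ee7b, 8a0f773, b8f46df, d25f244, d47c18c}.
That is 7 commits.

7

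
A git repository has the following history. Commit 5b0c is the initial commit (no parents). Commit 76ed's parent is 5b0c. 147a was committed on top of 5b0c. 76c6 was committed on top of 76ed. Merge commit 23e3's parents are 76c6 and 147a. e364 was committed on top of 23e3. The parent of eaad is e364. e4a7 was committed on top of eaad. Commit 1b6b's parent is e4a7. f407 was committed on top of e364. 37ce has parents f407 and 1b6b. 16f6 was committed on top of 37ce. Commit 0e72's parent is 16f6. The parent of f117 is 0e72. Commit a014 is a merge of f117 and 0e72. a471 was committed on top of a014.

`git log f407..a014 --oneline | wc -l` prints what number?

Reachable from a014: {0e72, 147a, 16f6, 1b6b, 23e3, 37ce, 5b0c, 76c6, 76ed, a014, e364, e4a7, eaad, f117, f407}.
Reachable from f407: {147a, 23e3, 5b0c, 76c6, 76ed, e364, f407}.
In a014's history but not f407's: {0e72, 16f6, 1b6b, 37ce, a014, e4a7, eaad, f117} — 8 commits.

8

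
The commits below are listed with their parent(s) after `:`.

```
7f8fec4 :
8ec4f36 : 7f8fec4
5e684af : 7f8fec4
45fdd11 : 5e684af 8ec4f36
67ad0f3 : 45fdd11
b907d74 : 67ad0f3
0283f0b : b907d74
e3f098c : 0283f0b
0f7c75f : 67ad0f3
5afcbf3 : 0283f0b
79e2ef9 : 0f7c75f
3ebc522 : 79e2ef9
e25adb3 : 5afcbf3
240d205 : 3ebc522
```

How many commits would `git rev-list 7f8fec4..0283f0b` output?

Reachable from 0283f0b: {0283f0b, 45fdd11, 5e684af, 67ad0f3, 7f8fec4, 8ec4f36, b907d74}.
Reachable from 7f8fec4: {7f8fec4}.
In 0283f0b's history but not 7f8fec4's: {0283f0b, 45fdd11, 5e684af, 67ad0f3, 8ec4f36, b907d74} — 6 commits.

6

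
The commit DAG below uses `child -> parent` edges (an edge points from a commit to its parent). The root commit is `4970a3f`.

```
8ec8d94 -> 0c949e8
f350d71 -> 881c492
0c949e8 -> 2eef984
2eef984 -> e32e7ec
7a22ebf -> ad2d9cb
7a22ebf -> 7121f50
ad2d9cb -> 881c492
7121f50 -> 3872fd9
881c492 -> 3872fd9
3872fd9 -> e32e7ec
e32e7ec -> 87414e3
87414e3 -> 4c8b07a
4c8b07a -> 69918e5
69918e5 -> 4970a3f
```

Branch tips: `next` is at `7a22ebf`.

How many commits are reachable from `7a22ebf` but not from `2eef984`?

Reachable from 7a22ebf: {3872fd9, 4970a3f, 4c8b07a, 69918e5, 7121f50, 7a22ebf, 87414e3, 881c492, ad2d9cb, e32e7ec}.
Reachable from 2eef984: {2eef984, 4970a3f, 4c8b07a, 69918e5, 87414e3, e32e7ec}.
In 7a22ebf's history but not 2eef984's: {3872fd9, 7121f50, 7a22ebf, 881c492, ad2d9cb} — 5 commits.

5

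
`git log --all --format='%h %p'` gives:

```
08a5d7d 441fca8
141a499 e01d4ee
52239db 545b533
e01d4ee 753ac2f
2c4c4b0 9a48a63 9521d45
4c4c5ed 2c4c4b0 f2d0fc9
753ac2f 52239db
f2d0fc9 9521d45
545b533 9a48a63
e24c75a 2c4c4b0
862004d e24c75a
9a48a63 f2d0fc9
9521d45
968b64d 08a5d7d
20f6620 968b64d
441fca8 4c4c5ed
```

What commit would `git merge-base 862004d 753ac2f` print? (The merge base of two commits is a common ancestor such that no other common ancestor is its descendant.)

9a48a63

Ancestors of 862004d: {2c4c4b0, 862004d, 9521d45, 9a48a63, e24c75a, f2d0fc9}.
Ancestors of 753ac2f: {52239db, 545b533, 753ac2f, 9521d45, 9a48a63, f2d0fc9}.
Common ancestors: {9521d45, 9a48a63, f2d0fc9}.
Among these, 9a48a63 is not an ancestor of any other common ancestor — it is the merge base.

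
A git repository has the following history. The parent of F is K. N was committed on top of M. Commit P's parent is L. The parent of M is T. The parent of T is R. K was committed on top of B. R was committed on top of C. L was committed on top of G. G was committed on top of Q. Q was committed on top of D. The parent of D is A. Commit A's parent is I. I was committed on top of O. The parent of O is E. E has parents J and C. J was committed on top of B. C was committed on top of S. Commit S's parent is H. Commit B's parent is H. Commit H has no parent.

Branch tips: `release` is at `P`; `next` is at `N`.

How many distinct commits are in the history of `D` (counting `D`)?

10

Walking parent pointers from D: reachable set = {A, B, C, D, E, H, I, J, O, S}.
That is 10 commits.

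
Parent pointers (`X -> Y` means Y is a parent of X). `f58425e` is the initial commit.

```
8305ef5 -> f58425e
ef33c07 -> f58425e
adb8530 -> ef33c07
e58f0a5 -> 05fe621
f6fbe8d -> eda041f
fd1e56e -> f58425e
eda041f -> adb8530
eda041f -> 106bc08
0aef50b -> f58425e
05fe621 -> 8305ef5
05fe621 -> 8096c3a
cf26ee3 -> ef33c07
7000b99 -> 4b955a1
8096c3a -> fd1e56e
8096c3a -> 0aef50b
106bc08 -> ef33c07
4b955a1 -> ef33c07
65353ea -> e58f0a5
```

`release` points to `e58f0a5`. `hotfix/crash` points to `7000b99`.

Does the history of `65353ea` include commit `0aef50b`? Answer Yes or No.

Ancestors of 65353ea (commits reachable by following parents): {05fe621, 0aef50b, 65353ea, 8096c3a, 8305ef5, e58f0a5, f58425e, fd1e56e}.
0aef50b is in that set, so it is an ancestor of 65353ea.

Yes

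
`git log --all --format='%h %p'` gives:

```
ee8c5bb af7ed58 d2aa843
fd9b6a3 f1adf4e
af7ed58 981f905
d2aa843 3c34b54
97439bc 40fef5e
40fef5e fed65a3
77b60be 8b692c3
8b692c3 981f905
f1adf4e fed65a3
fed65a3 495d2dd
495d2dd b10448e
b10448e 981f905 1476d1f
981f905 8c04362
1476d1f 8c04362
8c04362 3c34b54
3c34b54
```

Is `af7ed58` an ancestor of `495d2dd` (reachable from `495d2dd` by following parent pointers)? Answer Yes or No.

No

Ancestors of 495d2dd: {1476d1f, 3c34b54, 495d2dd, 8c04362, 981f905, b10448e}.
af7ed58 is not in that set, so it is not an ancestor of 495d2dd.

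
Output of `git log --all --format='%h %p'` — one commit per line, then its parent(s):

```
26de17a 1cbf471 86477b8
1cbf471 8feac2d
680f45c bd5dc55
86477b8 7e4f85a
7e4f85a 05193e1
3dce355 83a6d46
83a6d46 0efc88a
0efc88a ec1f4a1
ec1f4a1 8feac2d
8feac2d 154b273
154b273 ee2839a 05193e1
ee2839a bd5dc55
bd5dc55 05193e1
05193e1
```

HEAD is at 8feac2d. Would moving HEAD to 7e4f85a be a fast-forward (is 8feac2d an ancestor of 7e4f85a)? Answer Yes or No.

No

A fast-forward from 8feac2d to 7e4f85a is possible iff 8feac2d is an ancestor of 7e4f85a.
Ancestors of 7e4f85a: {05193e1, 7e4f85a}.
8feac2d is not among them, so fast-forward is not possible.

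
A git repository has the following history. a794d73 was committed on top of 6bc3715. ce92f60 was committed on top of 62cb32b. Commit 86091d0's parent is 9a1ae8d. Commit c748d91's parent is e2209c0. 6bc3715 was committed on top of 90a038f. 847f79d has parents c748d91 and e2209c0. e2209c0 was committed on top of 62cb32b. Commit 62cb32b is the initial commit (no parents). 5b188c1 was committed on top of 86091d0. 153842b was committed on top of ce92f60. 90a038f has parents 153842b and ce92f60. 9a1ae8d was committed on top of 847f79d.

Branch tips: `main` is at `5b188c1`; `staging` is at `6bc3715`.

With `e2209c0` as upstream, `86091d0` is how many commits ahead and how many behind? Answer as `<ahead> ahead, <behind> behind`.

Reachable from 86091d0: {62cb32b, 847f79d, 86091d0, 9a1ae8d, c748d91, e2209c0}.
Reachable from e2209c0: {62cb32b, e2209c0}.
Only in 86091d0's history (ahead): {847f79d, 86091d0, 9a1ae8d, c748d91} — 4.
Only in e2209c0's history (behind): {} — 0.

4 ahead, 0 behind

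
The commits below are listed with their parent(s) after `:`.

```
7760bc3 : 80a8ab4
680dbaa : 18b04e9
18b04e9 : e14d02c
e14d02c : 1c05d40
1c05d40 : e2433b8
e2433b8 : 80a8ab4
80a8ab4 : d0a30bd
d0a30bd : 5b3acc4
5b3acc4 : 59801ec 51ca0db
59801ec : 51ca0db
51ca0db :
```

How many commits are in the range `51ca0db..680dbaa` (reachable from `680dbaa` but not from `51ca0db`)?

9

Reachable from 680dbaa: {18b04e9, 1c05d40, 51ca0db, 59801ec, 5b3acc4, 680dbaa, 80a8ab4, d0a30bd, e14d02c, e2433b8}.
Reachable from 51ca0db: {51ca0db}.
In 680dbaa's history but not 51ca0db's: {18b04e9, 1c05d40, 59801ec, 5b3acc4, 680dbaa, 80a8ab4, d0a30bd, e14d02c, e2433b8} — 9 commits.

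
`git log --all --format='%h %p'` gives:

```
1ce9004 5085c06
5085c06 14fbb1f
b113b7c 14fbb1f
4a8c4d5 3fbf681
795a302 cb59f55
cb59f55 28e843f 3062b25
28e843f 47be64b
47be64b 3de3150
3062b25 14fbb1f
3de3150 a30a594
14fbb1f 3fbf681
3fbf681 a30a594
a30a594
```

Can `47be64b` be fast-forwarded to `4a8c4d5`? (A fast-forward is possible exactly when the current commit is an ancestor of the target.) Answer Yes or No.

A fast-forward from 47be64b to 4a8c4d5 is possible iff 47be64b is an ancestor of 4a8c4d5.
Ancestors of 4a8c4d5: {3fbf681, 4a8c4d5, a30a594}.
47be64b is not among them, so fast-forward is not possible.

No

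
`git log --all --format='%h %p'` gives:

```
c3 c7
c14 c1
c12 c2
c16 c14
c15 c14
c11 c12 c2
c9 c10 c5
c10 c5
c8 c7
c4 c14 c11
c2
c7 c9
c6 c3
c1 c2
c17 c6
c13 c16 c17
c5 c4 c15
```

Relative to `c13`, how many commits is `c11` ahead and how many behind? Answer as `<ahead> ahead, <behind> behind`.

0 ahead, 13 behind

Reachable from c11: {c11, c12, c2}.
Reachable from c13: {c1, c10, c11, c12, c13, c14, c15, c16, c17, c2, c3, c4, c5, c6, c7, c9}.
Only in c11's history (ahead): {} — 0.
Only in c13's history (behind): {c1, c10, c13, c14, c15, c16, c17, c3, c4, c5, c6, c7, c9} — 13.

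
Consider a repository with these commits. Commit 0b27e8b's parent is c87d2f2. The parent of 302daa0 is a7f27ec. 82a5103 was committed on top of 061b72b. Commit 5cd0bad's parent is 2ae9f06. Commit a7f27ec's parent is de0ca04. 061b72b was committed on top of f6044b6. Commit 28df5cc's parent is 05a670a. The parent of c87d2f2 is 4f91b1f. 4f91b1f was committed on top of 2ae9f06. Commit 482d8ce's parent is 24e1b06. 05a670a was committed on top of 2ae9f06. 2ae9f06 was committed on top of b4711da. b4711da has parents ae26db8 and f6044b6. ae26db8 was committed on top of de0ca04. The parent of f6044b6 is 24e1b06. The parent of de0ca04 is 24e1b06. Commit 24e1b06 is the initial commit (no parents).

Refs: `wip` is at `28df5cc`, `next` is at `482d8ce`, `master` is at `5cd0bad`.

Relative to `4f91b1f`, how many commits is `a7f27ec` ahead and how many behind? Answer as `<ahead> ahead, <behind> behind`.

Reachable from a7f27ec: {24e1b06, a7f27ec, de0ca04}.
Reachable from 4f91b1f: {24e1b06, 2ae9f06, 4f91b1f, ae26db8, b4711da, de0ca04, f6044b6}.
Only in a7f27ec's history (ahead): {a7f27ec} — 1.
Only in 4f91b1f's history (behind): {2ae9f06, 4f91b1f, ae26db8, b4711da, f6044b6} — 5.

1 ahead, 5 behind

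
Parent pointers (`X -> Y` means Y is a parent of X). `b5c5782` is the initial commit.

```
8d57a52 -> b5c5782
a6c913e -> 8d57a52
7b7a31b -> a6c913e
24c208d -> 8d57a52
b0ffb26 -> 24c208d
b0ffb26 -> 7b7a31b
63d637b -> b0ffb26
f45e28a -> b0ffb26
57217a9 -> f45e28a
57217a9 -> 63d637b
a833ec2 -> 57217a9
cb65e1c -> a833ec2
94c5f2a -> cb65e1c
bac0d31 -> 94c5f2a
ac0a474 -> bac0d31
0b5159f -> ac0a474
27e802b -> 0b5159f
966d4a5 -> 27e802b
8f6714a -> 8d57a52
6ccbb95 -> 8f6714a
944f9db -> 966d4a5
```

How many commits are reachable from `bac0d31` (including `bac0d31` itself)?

Walking parent pointers from bac0d31: reachable set = {24c208d, 57217a9, 63d637b, 7b7a31b, 8d57a52, 94c5f2a, a6c913e, a833ec2, b0ffb26, b5c5782, bac0d31, cb65e1c, f45e28a}.
That is 13 commits.

13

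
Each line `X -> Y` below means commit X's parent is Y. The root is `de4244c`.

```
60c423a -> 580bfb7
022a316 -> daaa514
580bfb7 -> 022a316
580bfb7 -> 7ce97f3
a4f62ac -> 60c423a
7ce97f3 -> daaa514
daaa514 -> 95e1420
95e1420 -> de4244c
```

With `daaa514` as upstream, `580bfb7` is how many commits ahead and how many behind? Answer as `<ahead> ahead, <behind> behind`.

Reachable from 580bfb7: {022a316, 580bfb7, 7ce97f3, 95e1420, daaa514, de4244c}.
Reachable from daaa514: {95e1420, daaa514, de4244c}.
Only in 580bfb7's history (ahead): {022a316, 580bfb7, 7ce97f3} — 3.
Only in daaa514's history (behind): {} — 0.

3 ahead, 0 behind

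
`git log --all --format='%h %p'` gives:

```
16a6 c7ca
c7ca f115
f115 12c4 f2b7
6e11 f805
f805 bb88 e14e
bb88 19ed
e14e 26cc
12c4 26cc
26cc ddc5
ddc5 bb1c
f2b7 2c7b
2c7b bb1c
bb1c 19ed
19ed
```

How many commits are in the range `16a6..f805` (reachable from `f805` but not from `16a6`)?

3

Reachable from f805: {19ed, 26cc, bb1c, bb88, ddc5, e14e, f805}.
Reachable from 16a6: {12c4, 16a6, 19ed, 26cc, 2c7b, bb1c, c7ca, ddc5, f115, f2b7}.
In f805's history but not 16a6's: {bb88, e14e, f805} — 3 commits.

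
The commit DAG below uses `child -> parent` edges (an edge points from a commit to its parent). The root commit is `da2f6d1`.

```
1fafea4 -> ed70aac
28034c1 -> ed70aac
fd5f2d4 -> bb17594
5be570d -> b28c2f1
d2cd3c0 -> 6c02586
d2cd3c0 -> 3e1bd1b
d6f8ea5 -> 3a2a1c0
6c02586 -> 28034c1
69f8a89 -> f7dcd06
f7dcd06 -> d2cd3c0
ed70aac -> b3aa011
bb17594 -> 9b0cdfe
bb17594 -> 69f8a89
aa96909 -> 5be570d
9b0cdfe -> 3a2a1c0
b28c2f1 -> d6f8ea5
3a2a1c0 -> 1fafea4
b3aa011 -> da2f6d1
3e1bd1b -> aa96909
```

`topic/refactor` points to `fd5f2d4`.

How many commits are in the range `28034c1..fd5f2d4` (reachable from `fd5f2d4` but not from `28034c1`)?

14

Reachable from fd5f2d4: {1fafea4, 28034c1, 3a2a1c0, 3e1bd1b, 5be570d, 69f8a89, 6c02586, 9b0cdfe, aa96909, b28c2f1, b3aa011, bb17594, d2cd3c0, d6f8ea5, da2f6d1, ed70aac, f7dcd06, fd5f2d4}.
Reachable from 28034c1: {28034c1, b3aa011, da2f6d1, ed70aac}.
In fd5f2d4's history but not 28034c1's: {1fafea4, 3a2a1c0, 3e1bd1b, 5be570d, 69f8a89, 6c02586, 9b0cdfe, aa96909, b28c2f1, bb17594, d2cd3c0, d6f8ea5, f7dcd06, fd5f2d4} — 14 commits.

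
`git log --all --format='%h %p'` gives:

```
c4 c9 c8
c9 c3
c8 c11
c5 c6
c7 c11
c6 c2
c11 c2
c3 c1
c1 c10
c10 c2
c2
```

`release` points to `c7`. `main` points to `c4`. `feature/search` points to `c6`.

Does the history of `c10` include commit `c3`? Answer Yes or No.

Ancestors of c10: {c10, c2}.
c3 is not in that set, so it is not an ancestor of c10.

No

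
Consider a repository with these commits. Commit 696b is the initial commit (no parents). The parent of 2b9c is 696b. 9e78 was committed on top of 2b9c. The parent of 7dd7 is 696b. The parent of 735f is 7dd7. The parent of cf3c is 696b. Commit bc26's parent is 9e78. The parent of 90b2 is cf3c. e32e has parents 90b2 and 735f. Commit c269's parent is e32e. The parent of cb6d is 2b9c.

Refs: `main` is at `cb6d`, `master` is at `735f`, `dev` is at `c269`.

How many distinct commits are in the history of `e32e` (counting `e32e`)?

6

Walking parent pointers from e32e: reachable set = {696b, 735f, 7dd7, 90b2, cf3c, e32e}.
That is 6 commits.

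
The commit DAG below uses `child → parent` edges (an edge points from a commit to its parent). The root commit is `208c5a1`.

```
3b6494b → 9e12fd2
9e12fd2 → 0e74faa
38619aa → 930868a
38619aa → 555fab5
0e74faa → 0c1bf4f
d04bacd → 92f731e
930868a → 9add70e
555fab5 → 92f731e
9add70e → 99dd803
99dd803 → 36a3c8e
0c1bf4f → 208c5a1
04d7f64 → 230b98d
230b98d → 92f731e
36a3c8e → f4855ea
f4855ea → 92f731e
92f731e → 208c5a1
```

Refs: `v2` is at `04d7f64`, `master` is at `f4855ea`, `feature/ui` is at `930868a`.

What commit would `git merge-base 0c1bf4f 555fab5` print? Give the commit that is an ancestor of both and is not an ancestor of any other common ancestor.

Ancestors of 0c1bf4f: {0c1bf4f, 208c5a1}.
Ancestors of 555fab5: {208c5a1, 555fab5, 92f731e}.
Common ancestors: {208c5a1}.
The only common ancestor is 208c5a1, so it is the merge base.

208c5a1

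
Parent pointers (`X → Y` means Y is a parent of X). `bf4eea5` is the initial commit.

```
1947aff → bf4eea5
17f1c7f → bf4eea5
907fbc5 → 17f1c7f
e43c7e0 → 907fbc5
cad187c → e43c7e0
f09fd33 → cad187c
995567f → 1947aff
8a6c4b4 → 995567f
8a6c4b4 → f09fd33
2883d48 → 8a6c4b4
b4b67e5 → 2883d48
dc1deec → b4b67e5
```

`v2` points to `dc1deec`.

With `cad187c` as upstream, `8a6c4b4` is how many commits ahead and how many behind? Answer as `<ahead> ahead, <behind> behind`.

Reachable from 8a6c4b4: {17f1c7f, 1947aff, 8a6c4b4, 907fbc5, 995567f, bf4eea5, cad187c, e43c7e0, f09fd33}.
Reachable from cad187c: {17f1c7f, 907fbc5, bf4eea5, cad187c, e43c7e0}.
Only in 8a6c4b4's history (ahead): {1947aff, 8a6c4b4, 995567f, f09fd33} — 4.
Only in cad187c's history (behind): {} — 0.

4 ahead, 0 behind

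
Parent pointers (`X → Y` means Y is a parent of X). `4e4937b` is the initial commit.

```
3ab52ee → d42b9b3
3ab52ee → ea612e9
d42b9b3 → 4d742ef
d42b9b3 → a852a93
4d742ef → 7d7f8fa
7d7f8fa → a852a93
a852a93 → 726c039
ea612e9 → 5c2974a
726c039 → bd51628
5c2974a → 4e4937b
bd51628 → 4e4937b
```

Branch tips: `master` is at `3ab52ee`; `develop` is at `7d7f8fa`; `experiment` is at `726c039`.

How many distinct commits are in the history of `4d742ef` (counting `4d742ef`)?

6

Walking parent pointers from 4d742ef: reachable set = {4d742ef, 4e4937b, 726c039, 7d7f8fa, a852a93, bd51628}.
That is 6 commits.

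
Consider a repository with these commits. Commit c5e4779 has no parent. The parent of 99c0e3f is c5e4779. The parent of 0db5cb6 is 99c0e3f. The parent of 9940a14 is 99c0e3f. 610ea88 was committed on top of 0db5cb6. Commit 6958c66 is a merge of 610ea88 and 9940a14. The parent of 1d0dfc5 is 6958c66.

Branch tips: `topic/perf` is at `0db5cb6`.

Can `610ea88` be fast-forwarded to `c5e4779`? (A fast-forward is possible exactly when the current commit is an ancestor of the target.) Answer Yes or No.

No

A fast-forward from 610ea88 to c5e4779 is possible iff 610ea88 is an ancestor of c5e4779.
Ancestors of c5e4779: {c5e4779}.
610ea88 is not among them, so fast-forward is not possible.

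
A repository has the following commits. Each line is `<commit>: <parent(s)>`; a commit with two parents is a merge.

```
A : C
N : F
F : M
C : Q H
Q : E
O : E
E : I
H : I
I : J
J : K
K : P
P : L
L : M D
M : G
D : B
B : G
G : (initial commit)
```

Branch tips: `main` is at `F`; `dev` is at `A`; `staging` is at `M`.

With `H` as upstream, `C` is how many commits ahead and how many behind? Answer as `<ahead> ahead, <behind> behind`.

Reachable from C: {B, C, D, E, G, H, I, J, K, L, M, P, Q}.
Reachable from H: {B, D, G, H, I, J, K, L, M, P}.
Only in C's history (ahead): {C, E, Q} — 3.
Only in H's history (behind): {} — 0.

3 ahead, 0 behind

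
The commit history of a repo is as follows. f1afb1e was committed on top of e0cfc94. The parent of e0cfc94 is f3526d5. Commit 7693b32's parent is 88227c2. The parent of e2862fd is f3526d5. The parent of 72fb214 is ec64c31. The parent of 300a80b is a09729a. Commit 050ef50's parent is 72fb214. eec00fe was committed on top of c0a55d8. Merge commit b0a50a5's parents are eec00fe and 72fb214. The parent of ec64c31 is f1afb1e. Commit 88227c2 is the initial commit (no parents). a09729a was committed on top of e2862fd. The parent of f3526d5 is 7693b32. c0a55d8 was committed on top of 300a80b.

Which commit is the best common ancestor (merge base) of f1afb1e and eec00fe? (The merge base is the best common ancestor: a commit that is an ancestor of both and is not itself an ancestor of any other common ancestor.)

f3526d5

Ancestors of f1afb1e: {7693b32, 88227c2, e0cfc94, f1afb1e, f3526d5}.
Ancestors of eec00fe: {300a80b, 7693b32, 88227c2, a09729a, c0a55d8, e2862fd, eec00fe, f3526d5}.
Common ancestors: {7693b32, 88227c2, f3526d5}.
Among these, f3526d5 is not an ancestor of any other common ancestor — it is the merge base.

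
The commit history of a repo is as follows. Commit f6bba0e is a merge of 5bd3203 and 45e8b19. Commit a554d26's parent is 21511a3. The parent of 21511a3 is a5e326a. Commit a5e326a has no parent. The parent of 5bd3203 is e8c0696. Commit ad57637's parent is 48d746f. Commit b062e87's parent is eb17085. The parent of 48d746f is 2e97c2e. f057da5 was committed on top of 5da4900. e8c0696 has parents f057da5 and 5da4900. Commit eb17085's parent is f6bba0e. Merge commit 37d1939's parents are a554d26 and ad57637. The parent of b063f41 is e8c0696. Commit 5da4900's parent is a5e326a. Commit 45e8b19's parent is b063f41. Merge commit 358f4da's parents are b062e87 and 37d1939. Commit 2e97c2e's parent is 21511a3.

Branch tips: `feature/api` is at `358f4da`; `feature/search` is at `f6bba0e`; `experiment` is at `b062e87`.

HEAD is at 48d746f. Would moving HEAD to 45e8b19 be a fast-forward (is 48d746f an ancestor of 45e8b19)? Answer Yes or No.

No

A fast-forward from 48d746f to 45e8b19 is possible iff 48d746f is an ancestor of 45e8b19.
Ancestors of 45e8b19: {45e8b19, 5da4900, a5e326a, b063f41, e8c0696, f057da5}.
48d746f is not among them, so fast-forward is not possible.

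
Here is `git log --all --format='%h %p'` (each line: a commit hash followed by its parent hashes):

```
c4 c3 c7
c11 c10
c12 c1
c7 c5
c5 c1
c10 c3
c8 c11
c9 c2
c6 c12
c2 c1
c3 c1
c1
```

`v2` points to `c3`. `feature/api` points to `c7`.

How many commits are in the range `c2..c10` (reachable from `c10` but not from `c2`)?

Reachable from c10: {c1, c10, c3}.
Reachable from c2: {c1, c2}.
In c10's history but not c2's: {c10, c3} — 2 commits.

2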